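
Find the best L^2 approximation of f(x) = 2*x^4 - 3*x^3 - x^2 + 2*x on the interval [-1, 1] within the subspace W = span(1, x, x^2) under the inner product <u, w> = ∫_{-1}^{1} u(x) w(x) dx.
g(x) = 5*x^2/7 + x/5 - 6/35

The best approximation g ∈ W is the orthogonal projection of f onto W. Writing g = a_0 + a_1 x + a_2 x^2, the coefficients solve the normal equations G · a = b where
  G_{ij} = <φ_i, φ_j> and b_i = <f, φ_i>, with φ_0 = 1, φ_1 = x, φ_2 = x^2.
G =
  [2, 0, 2/3]
  [0, 2/3, 0]
  [2/3, 0, 2/5],
b = (2/15, 2/15, 6/35).
Solving gives a_0 = -6/35, a_1 = 1/5, a_2 = 5/7, so
  g(x) = 5*x^2/7 + x/5 - 6/35.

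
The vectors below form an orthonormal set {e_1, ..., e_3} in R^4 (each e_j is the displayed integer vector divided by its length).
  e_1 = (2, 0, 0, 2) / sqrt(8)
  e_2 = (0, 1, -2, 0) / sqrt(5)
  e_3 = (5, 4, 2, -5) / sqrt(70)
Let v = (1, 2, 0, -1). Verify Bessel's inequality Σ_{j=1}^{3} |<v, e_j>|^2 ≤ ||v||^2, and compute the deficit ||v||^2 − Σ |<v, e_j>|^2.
Σ |<v, e_j>|^2 = 38/7; ||v||^2 = 6; deficit = 4/7

Write each e_j = u_j / sqrt(<u_j, u_j>) where u_j is the displayed integer vector. Then <v, e_j> = <v, u_j> / sqrt(<u_j, u_j>), so |<v, e_j>|^2 = <v, u_j>^2 / <u_j, u_j>.
Coefficients: <v, e_1> = 0/sqrt(8), <v, e_2> = 2/sqrt(5), <v, e_3> = 18/sqrt(70).
Square and sum: Σ |<v, e_j>|^2 = 38/7.
Compute ||v||^2 = v·v = 6.
Deficit = 6 − 38/7 = 4/7 ≥ 0, confirming Bessel's inequality. (The deficit equals ||v − Σ <v,e_j> e_j||^2, the squared distance from v to span{e_j}.)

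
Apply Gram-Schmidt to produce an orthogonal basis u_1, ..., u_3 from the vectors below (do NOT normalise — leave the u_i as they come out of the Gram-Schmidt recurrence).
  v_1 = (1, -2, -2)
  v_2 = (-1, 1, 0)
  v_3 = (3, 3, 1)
Orthogonal basis:
  u_1 = (1, -2, -2)
  u_2 = (-2/3, 1/3, -2/3)
  u_3 = (22/9, 22/9, -11/9)

Apply the Gram-Schmidt recurrence
  u_1 = v_1
  u_i = v_i − Σ_{j<i} ((v_i · u_j) / (u_j · u_j)) · u_j.

Step by step this gives:
  u_1 = (1, -2, -2)
  u_2 = (-2/3, 1/3, -2/3)
  u_3 = (22/9, 22/9, -11/9)

Orthogonality check:
  u_2 · u_1 = 0 (should be 0)
  u_3 · u_1 = 0 (should be 0)
  u_3 · u_2 = 0 (should be 0)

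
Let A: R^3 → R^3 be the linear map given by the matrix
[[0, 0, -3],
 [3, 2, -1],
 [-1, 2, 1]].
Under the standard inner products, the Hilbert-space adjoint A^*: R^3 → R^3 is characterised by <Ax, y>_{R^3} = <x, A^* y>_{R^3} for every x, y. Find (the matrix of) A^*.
A^* = A^T =
[[0, 3, -1],
 [0, 2, 2],
 [-3, -1, 1]]

For real matrices with standard dot products, the defining identity <Ax, y> = <x, A^* y> gives (Ax)^T y = x^T (A^*) y, i.e. x^T A^T y = x^T (A^*) y. Since this holds for all x, y, we must have A^* = A^T. Therefore
A^* =
[[0, 3, -1],
 [0, 2, 2],
 [-3, -1, 1]].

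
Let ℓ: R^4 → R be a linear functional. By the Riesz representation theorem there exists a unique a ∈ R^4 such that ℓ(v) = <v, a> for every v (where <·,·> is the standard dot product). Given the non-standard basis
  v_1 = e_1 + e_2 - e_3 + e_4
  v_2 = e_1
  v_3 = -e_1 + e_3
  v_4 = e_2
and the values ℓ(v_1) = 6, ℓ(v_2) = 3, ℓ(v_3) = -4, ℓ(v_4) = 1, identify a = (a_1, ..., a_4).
a = (3, 1, -1, 1)

Write a = (a_1, ..., a_4) in the standard basis. For each basis vector v_i, ℓ(v_i) = <v_i, a> is a linear equation in the a_j's. Collect the n equations into a matrix system V a = ℓ, where row i of V is v_i (expressed in the standard basis). Since V is invertible (lower-triangular with 1s on the diagonal, up to permutation), solve by back-substitution:
  V =
[[1, 1, -1, 1],
 [1, 0, 0, 0],
 [-1, 0, 1, 0],
 [0, 1, 0, 0]]
  V a = (6, 3, -4, 1)
Solving gives a = (3, 1, -1, 1).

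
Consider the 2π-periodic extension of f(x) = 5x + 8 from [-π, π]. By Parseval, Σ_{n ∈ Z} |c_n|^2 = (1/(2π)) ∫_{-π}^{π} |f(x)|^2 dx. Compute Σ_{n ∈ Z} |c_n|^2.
Σ |c_n|^2 = 25π^2/3 + 64

Expand and integrate term by term over [-π, π]:
  ∫ (5x)^2 dx = 25·(2π^3/3); ∫ 2·5·(8)·x dx = 0 (odd integrand); ∫ 8^2 dx = 64·2π.
So (1/(2π)) ∫_{-π}^{π} (5x + 8)^2 dx = 25π^2/3 + 64 = 25π^2/3 + 64.
Parseval ⇒ Σ |c_n|^2 = 25π^2/3 + 64.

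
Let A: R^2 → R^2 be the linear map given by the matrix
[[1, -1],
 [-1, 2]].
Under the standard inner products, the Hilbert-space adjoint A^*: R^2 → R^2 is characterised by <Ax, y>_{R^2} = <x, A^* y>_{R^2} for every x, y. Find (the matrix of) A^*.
A^* = A^T =
[[1, -1],
 [-1, 2]]

For real matrices with standard dot products, the defining identity <Ax, y> = <x, A^* y> gives (Ax)^T y = x^T (A^*) y, i.e. x^T A^T y = x^T (A^*) y. Since this holds for all x, y, we must have A^* = A^T. Therefore
A^* =
[[1, -1],
 [-1, 2]].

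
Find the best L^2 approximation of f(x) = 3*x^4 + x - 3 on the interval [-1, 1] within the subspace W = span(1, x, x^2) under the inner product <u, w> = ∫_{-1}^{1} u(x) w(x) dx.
g(x) = 18*x^2/7 + x - 114/35

The best approximation g ∈ W is the orthogonal projection of f onto W. Writing g = a_0 + a_1 x + a_2 x^2, the coefficients solve the normal equations G · a = b where
  G_{ij} = <φ_i, φ_j> and b_i = <f, φ_i>, with φ_0 = 1, φ_1 = x, φ_2 = x^2.
G =
  [2, 0, 2/3]
  [0, 2/3, 0]
  [2/3, 0, 2/5],
b = (-24/5, 2/3, -8/7).
Solving gives a_0 = -114/35, a_1 = 1, a_2 = 18/7, so
  g(x) = 18*x^2/7 + x - 114/35.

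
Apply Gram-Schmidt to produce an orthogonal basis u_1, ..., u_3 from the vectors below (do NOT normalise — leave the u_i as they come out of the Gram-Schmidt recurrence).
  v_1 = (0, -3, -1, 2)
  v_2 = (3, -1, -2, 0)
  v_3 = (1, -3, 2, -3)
Orthogonal basis:
  u_1 = (0, -3, -1, 2)
  u_2 = (3, 1/14, -23/14, -5/7)
  u_3 = (34/57, -478/171, 392/171, -521/171)

Apply the Gram-Schmidt recurrence
  u_1 = v_1
  u_i = v_i − Σ_{j<i} ((v_i · u_j) / (u_j · u_j)) · u_j.

Step by step this gives:
  u_1 = (0, -3, -1, 2)
  u_2 = (3, 1/14, -23/14, -5/7)
  u_3 = (34/57, -478/171, 392/171, -521/171)

Orthogonality check:
  u_2 · u_1 = 0 (should be 0)
  u_3 · u_1 = 0 (should be 0)
  u_3 · u_2 = 0 (should be 0)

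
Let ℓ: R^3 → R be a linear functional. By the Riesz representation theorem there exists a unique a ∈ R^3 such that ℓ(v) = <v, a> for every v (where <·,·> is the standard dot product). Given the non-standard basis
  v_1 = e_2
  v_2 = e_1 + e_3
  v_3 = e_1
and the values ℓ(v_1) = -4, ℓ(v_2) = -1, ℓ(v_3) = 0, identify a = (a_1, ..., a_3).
a = (0, -4, -1)

Write a = (a_1, ..., a_3) in the standard basis. For each basis vector v_i, ℓ(v_i) = <v_i, a> is a linear equation in the a_j's. Collect the n equations into a matrix system V a = ℓ, where row i of V is v_i (expressed in the standard basis). Since V is invertible (lower-triangular with 1s on the diagonal, up to permutation), solve by back-substitution:
  V =
[[0, 1, 0],
 [1, 0, 1],
 [1, 0, 0]]
  V a = (-4, -1, 0)
Solving gives a = (0, -4, -1).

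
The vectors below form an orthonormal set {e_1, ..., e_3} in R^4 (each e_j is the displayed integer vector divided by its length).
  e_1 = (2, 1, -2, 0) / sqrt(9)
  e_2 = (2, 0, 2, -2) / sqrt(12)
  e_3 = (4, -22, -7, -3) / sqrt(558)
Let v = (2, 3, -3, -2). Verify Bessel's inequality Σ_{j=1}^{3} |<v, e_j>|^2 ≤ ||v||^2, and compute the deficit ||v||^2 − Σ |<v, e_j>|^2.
Σ |<v, e_j>|^2 = 125/6; ||v||^2 = 26; deficit = 31/6

Write each e_j = u_j / sqrt(<u_j, u_j>) where u_j is the displayed integer vector. Then <v, e_j> = <v, u_j> / sqrt(<u_j, u_j>), so |<v, e_j>|^2 = <v, u_j>^2 / <u_j, u_j>.
Coefficients: <v, e_1> = 13/sqrt(9), <v, e_2> = 2/sqrt(12), <v, e_3> = -31/sqrt(558).
Square and sum: Σ |<v, e_j>|^2 = 125/6.
Compute ||v||^2 = v·v = 26.
Deficit = 26 − 125/6 = 31/6 ≥ 0, confirming Bessel's inequality. (The deficit equals ||v − Σ <v,e_j> e_j||^2, the squared distance from v to span{e_j}.)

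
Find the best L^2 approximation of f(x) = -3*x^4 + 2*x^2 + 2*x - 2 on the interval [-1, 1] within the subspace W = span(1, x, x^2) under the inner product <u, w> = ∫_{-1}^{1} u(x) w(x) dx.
g(x) = -4*x^2/7 + 2*x - 61/35

The best approximation g ∈ W is the orthogonal projection of f onto W. Writing g = a_0 + a_1 x + a_2 x^2, the coefficients solve the normal equations G · a = b where
  G_{ij} = <φ_i, φ_j> and b_i = <f, φ_i>, with φ_0 = 1, φ_1 = x, φ_2 = x^2.
G =
  [2, 0, 2/3]
  [0, 2/3, 0]
  [2/3, 0, 2/5],
b = (-58/15, 4/3, -146/105).
Solving gives a_0 = -61/35, a_1 = 2, a_2 = -4/7, so
  g(x) = -4*x^2/7 + 2*x - 61/35.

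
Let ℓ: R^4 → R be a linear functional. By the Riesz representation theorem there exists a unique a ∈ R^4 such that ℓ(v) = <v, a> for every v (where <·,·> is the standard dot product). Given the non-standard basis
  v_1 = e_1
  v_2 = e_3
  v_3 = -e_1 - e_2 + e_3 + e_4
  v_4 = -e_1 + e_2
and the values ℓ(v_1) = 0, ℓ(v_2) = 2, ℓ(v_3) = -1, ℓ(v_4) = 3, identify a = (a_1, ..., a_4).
a = (0, 3, 2, 0)

Write a = (a_1, ..., a_4) in the standard basis. For each basis vector v_i, ℓ(v_i) = <v_i, a> is a linear equation in the a_j's. Collect the n equations into a matrix system V a = ℓ, where row i of V is v_i (expressed in the standard basis). Since V is invertible (lower-triangular with 1s on the diagonal, up to permutation), solve by back-substitution:
  V =
[[1, 0, 0, 0],
 [0, 0, 1, 0],
 [-1, -1, 1, 1],
 [-1, 1, 0, 0]]
  V a = (0, 2, -1, 3)
Solving gives a = (0, 3, 2, 0).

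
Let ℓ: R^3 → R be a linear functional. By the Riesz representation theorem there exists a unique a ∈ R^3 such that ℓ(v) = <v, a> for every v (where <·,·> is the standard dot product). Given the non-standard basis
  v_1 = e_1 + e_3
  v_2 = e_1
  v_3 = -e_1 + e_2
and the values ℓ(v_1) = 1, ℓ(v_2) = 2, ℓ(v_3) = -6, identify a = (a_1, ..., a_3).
a = (2, -4, -1)

Write a = (a_1, ..., a_3) in the standard basis. For each basis vector v_i, ℓ(v_i) = <v_i, a> is a linear equation in the a_j's. Collect the n equations into a matrix system V a = ℓ, where row i of V is v_i (expressed in the standard basis). Since V is invertible (lower-triangular with 1s on the diagonal, up to permutation), solve by back-substitution:
  V =
[[1, 0, 1],
 [1, 0, 0],
 [-1, 1, 0]]
  V a = (1, 2, -6)
Solving gives a = (2, -4, -1).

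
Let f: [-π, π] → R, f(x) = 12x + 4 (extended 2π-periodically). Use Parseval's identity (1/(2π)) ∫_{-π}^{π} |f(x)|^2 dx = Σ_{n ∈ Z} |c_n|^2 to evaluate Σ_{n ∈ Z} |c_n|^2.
Σ |c_n|^2 = 48π^2 + 16

Expand and integrate term by term over [-π, π]:
  ∫ (12x)^2 dx = 144·(2π^3/3); ∫ 2·12·(4)·x dx = 0 (odd integrand); ∫ 4^2 dx = 16·2π.
So (1/(2π)) ∫_{-π}^{π} (12x + 4)^2 dx = 144π^2/3 + 16 = 48π^2 + 16.
Parseval ⇒ Σ |c_n|^2 = 48π^2 + 16.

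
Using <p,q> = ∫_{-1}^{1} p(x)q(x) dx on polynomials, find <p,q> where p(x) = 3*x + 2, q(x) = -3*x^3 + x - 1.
<p,q> = -28/5

Expand the product: p(x)·q(x) = -9*x^4 - 6*x^3 + 3*x^2 - x - 2.
∫_{-1}^{1} of each monomial x^k gives [2/(k+1) if k even, 0 if k odd]. Integrating term-by-term (or equivalently evaluating the antiderivative F(x) = -9*x^5/5 - 3*x^4/2 + x^3 - x^2/2 - 2*x at the endpoints):
  F(1) − F(−1) = -24/5 − (4/5) = -28/5.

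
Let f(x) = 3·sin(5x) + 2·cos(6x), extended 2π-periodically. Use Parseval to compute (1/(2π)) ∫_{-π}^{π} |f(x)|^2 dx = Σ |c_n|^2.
Σ |c_n|^2 = 13/2

Expand |f|^2 and use orthogonality of {sin(nx), cos(mx)} on [-π, π]:
  ∫_{-π}^{π} sin(nx)^2 dx = π, ∫ cos(mx)^2 dx = π, and cross terms integrate to 0.
So ∫_{-π}^{π} f(x)^2 dx = 3^2 · π + 2^2 · π = (9 + 4)π.
Divide by 2π: (9 + 4)/2 = 13/2.
By Parseval, this equals Σ |c_n|^2.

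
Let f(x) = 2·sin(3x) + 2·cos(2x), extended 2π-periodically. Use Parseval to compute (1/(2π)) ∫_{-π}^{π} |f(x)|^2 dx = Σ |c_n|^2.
Σ |c_n|^2 = 4

Expand |f|^2 and use orthogonality of {sin(nx), cos(mx)} on [-π, π]:
  ∫_{-π}^{π} sin(nx)^2 dx = π, ∫ cos(mx)^2 dx = π, and cross terms integrate to 0.
So ∫_{-π}^{π} f(x)^2 dx = 2^2 · π + 2^2 · π = (4 + 4)π.
Divide by 2π: (4 + 4)/2 = 4.
By Parseval, this equals Σ |c_n|^2.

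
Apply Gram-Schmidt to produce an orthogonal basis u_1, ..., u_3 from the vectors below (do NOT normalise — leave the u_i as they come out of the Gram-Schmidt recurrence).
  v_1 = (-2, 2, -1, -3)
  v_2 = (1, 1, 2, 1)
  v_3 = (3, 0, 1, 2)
Orthogonal basis:
  u_1 = (-2, 2, -1, -3)
  u_2 = (4/9, 14/9, 31/18, 1/6)
  u_3 = (130/101, 51/101, -77/101, -27/101)

Apply the Gram-Schmidt recurrence
  u_1 = v_1
  u_i = v_i − Σ_{j<i} ((v_i · u_j) / (u_j · u_j)) · u_j.

Step by step this gives:
  u_1 = (-2, 2, -1, -3)
  u_2 = (4/9, 14/9, 31/18, 1/6)
  u_3 = (130/101, 51/101, -77/101, -27/101)

Orthogonality check:
  u_2 · u_1 = 0 (should be 0)
  u_3 · u_1 = 0 (should be 0)
  u_3 · u_2 = 0 (should be 0)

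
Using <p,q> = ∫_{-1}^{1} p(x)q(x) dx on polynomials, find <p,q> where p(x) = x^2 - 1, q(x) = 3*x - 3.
<p,q> = 4

Expand the product: p(x)·q(x) = 3*x^3 - 3*x^2 - 3*x + 3.
∫_{-1}^{1} of each monomial x^k gives [2/(k+1) if k even, 0 if k odd]. Integrating term-by-term (or equivalently evaluating the antiderivative F(x) = 3*x^4/4 - x^3 - 3*x^2/2 + 3*x at the endpoints):
  F(1) − F(−1) = 5/4 − (-11/4) = 4.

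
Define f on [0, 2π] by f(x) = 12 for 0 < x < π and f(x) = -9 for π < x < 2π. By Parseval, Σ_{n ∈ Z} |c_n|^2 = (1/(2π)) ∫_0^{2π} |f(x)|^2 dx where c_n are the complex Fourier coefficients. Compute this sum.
Σ |c_n|^2 = 225/2

Parseval equates the L^2 energy of f (normalised by 1/(2π)) with the ℓ^2 sum of its Fourier coefficients: (1/(2π)) ∫_0^{2π} |f|^2 = Σ |c_n|^2.
Compute the left side: (1/(2π)) [∫_0^π 12^2 dx + ∫_π^{2π} (-9)^2 dx] = (1/(2π)) · (144π + 81π) = (144 + 81)/2 = 225/2.
So Σ_{n ∈ Z} |c_n|^2 = 225/2.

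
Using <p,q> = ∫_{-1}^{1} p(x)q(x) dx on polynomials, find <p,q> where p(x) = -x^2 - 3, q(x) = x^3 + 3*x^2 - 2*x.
<p,q> = -36/5

Expand the product: p(x)·q(x) = -x^5 - 3*x^4 - x^3 - 9*x^2 + 6*x.
∫_{-1}^{1} of each monomial x^k gives [2/(k+1) if k even, 0 if k odd]. Integrating term-by-term (or equivalently evaluating the antiderivative F(x) = -x^6/6 - 3*x^5/5 - x^4/4 - 3*x^3 + 3*x^2 at the endpoints):
  F(1) − F(−1) = -61/60 − (371/60) = -36/5.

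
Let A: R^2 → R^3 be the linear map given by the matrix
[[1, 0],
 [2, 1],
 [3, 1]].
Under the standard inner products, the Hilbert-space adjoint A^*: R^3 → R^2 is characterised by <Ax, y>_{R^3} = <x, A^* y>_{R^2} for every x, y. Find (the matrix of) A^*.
A^* = A^T =
[[1, 2, 3],
 [0, 1, 1]]

For real matrices with standard dot products, the defining identity <Ax, y> = <x, A^* y> gives (Ax)^T y = x^T (A^*) y, i.e. x^T A^T y = x^T (A^*) y. Since this holds for all x, y, we must have A^* = A^T. Therefore
A^* =
[[1, 2, 3],
 [0, 1, 1]].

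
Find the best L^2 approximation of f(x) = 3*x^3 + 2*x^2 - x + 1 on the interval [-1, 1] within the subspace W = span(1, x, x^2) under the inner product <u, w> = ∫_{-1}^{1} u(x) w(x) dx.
g(x) = 2*x^2 + 4*x/5 + 1

The best approximation g ∈ W is the orthogonal projection of f onto W. Writing g = a_0 + a_1 x + a_2 x^2, the coefficients solve the normal equations G · a = b where
  G_{ij} = <φ_i, φ_j> and b_i = <f, φ_i>, with φ_0 = 1, φ_1 = x, φ_2 = x^2.
G =
  [2, 0, 2/3]
  [0, 2/3, 0]
  [2/3, 0, 2/5],
b = (10/3, 8/15, 22/15).
Solving gives a_0 = 1, a_1 = 4/5, a_2 = 2, so
  g(x) = 2*x^2 + 4*x/5 + 1.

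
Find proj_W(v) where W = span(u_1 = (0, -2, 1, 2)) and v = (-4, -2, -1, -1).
proj_W(v) = (0, -2/9, 1/9, 2/9)

Set up U = [u_1 | ... | u_1] ∈ R^(4×1). The projector onto W = col(U) is P = U (U^T U)^(-1) U^T.
Compute U^T U =
  [9],
and U^T v = (1).
Solve U^T U · c = U^T v for the coefficients: c = (1/9). The projection is proj_W(v) = U c.
Check: (v - proj_W(v)) · u_1 = 0  (should be 0).
Result: proj_W(v) = (0, -2/9, 1/9, 2/9).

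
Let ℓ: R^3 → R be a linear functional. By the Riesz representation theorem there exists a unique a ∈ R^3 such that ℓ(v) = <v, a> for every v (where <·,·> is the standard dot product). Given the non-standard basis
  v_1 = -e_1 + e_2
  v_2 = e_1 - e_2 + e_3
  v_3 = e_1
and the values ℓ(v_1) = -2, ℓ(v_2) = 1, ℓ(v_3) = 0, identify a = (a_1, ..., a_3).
a = (0, -2, -1)

Write a = (a_1, ..., a_3) in the standard basis. For each basis vector v_i, ℓ(v_i) = <v_i, a> is a linear equation in the a_j's. Collect the n equations into a matrix system V a = ℓ, where row i of V is v_i (expressed in the standard basis). Since V is invertible (lower-triangular with 1s on the diagonal, up to permutation), solve by back-substitution:
  V =
[[-1, 1, 0],
 [1, -1, 1],
 [1, 0, 0]]
  V a = (-2, 1, 0)
Solving gives a = (0, -2, -1).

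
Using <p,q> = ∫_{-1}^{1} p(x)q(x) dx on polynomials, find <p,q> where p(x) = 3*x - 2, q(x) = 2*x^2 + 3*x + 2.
<p,q> = -14/3

Expand the product: p(x)·q(x) = 6*x^3 + 5*x^2 - 4.
∫_{-1}^{1} of each monomial x^k gives [2/(k+1) if k even, 0 if k odd]. Integrating term-by-term (or equivalently evaluating the antiderivative F(x) = 3*x^4/2 + 5*x^3/3 - 4*x at the endpoints):
  F(1) − F(−1) = -5/6 − (23/6) = -14/3.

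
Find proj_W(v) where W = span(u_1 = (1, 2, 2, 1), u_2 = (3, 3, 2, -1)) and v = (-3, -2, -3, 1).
proj_W(v) = (-120/43, -126/43, -88/43, 32/43)

Set up U = [u_1 | ... | u_2] ∈ R^(4×2). The projector onto W = col(U) is P = U (U^T U)^(-1) U^T.
Compute U^T U =
  [10, 12]
  [12, 23],
and U^T v = (-12, -22).
Solve U^T U · c = U^T v for the coefficients: c = (-6/43, -38/43). The projection is proj_W(v) = U c.
Check: (v - proj_W(v)) · u_1 = 0  (should be 0).
Check: (v - proj_W(v)) · u_2 = 0  (should be 0).
Result: proj_W(v) = (-120/43, -126/43, -88/43, 32/43).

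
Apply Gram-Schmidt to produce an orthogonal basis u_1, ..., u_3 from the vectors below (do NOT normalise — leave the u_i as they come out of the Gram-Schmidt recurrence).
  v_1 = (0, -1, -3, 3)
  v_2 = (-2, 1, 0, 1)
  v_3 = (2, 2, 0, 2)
Orthogonal basis:
  u_1 = (0, -1, -3, 3)
  u_2 = (-2, 21/19, 6/19, 13/19)
  u_3 = (102/55, 126/55, 36/55, 78/55)

Apply the Gram-Schmidt recurrence
  u_1 = v_1
  u_i = v_i − Σ_{j<i} ((v_i · u_j) / (u_j · u_j)) · u_j.

Step by step this gives:
  u_1 = (0, -1, -3, 3)
  u_2 = (-2, 21/19, 6/19, 13/19)
  u_3 = (102/55, 126/55, 36/55, 78/55)

Orthogonality check:
  u_2 · u_1 = 0 (should be 0)
  u_3 · u_1 = 0 (should be 0)
  u_3 · u_2 = 0 (should be 0)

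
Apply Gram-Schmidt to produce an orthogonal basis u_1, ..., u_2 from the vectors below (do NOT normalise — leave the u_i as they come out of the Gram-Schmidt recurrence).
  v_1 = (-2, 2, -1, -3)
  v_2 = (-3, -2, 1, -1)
Orthogonal basis:
  u_1 = (-2, 2, -1, -3)
  u_2 = (-23/9, -22/9, 11/9, -1/3)

Apply the Gram-Schmidt recurrence
  u_1 = v_1
  u_i = v_i − Σ_{j<i} ((v_i · u_j) / (u_j · u_j)) · u_j.

Step by step this gives:
  u_1 = (-2, 2, -1, -3)
  u_2 = (-23/9, -22/9, 11/9, -1/3)

Orthogonality check:
  u_2 · u_1 = 0 (should be 0)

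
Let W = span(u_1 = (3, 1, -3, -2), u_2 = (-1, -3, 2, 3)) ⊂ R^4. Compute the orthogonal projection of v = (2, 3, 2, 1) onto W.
proj_W(v) = (-73/205, 173/205, -1/205, -124/205)

Set up U = [u_1 | ... | u_2] ∈ R^(4×2). The projector onto W = col(U) is P = U (U^T U)^(-1) U^T.
Compute U^T U =
  [23, -18]
  [-18, 23],
and U^T v = (1, -4).
Solve U^T U · c = U^T v for the coefficients: c = (-49/205, -74/205). The projection is proj_W(v) = U c.
Check: (v - proj_W(v)) · u_1 = 0  (should be 0).
Check: (v - proj_W(v)) · u_2 = 0  (should be 0).
Result: proj_W(v) = (-73/205, 173/205, -1/205, -124/205).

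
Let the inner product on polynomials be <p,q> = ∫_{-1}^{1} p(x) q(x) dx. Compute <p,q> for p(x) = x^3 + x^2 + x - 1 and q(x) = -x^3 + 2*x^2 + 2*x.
<p,q> = 32/35

Expand the product: p(x)·q(x) = -x^6 + x^5 + 3*x^4 + 5*x^3 - 2*x.
∫_{-1}^{1} of each monomial x^k gives [2/(k+1) if k even, 0 if k odd]. Integrating term-by-term (or equivalently evaluating the antiderivative F(x) = -x^7/7 + x^6/6 + 3*x^5/5 + 5*x^4/4 - x^2 at the endpoints):
  F(1) − F(−1) = 367/420 − (-17/420) = 32/35.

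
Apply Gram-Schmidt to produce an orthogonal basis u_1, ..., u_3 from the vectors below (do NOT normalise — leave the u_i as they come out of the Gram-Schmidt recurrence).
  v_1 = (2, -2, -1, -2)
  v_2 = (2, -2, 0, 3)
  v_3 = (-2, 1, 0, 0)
Orthogonal basis:
  u_1 = (2, -2, -1, -2)
  u_2 = (22/13, -22/13, 2/13, 43/13)
  u_3 = (-122/217, -95/217, -90/217, 18/217)

Apply the Gram-Schmidt recurrence
  u_1 = v_1
  u_i = v_i − Σ_{j<i} ((v_i · u_j) / (u_j · u_j)) · u_j.

Step by step this gives:
  u_1 = (2, -2, -1, -2)
  u_2 = (22/13, -22/13, 2/13, 43/13)
  u_3 = (-122/217, -95/217, -90/217, 18/217)

Orthogonality check:
  u_2 · u_1 = 0 (should be 0)
  u_3 · u_1 = 0 (should be 0)
  u_3 · u_2 = 0 (should be 0)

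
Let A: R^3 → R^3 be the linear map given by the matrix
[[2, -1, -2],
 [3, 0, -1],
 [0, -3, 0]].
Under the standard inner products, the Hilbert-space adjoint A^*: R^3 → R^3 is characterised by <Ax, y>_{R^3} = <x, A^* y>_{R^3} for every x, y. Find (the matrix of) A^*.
A^* = A^T =
[[2, 3, 0],
 [-1, 0, -3],
 [-2, -1, 0]]

For real matrices with standard dot products, the defining identity <Ax, y> = <x, A^* y> gives (Ax)^T y = x^T (A^*) y, i.e. x^T A^T y = x^T (A^*) y. Since this holds for all x, y, we must have A^* = A^T. Therefore
A^* =
[[2, 3, 0],
 [-1, 0, -3],
 [-2, -1, 0]].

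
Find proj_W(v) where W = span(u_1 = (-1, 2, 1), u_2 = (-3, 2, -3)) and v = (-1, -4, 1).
proj_W(v) = (43/29, -62/29, -7/29)

Set up U = [u_1 | ... | u_2] ∈ R^(3×2). The projector onto W = col(U) is P = U (U^T U)^(-1) U^T.
Compute U^T U =
  [6, 4]
  [4, 22],
and U^T v = (-6, -8).
Solve U^T U · c = U^T v for the coefficients: c = (-25/29, -6/29). The projection is proj_W(v) = U c.
Check: (v - proj_W(v)) · u_1 = 0  (should be 0).
Check: (v - proj_W(v)) · u_2 = 0  (should be 0).
Result: proj_W(v) = (43/29, -62/29, -7/29).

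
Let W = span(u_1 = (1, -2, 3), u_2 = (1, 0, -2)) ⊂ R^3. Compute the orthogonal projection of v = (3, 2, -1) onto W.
proj_W(v) = (11/9, -2/9, -17/9)

Set up U = [u_1 | ... | u_2] ∈ R^(3×2). The projector onto W = col(U) is P = U (U^T U)^(-1) U^T.
Compute U^T U =
  [14, -5]
  [-5, 5],
and U^T v = (-4, 5).
Solve U^T U · c = U^T v for the coefficients: c = (1/9, 10/9). The projection is proj_W(v) = U c.
Check: (v - proj_W(v)) · u_1 = 0  (should be 0).
Check: (v - proj_W(v)) · u_2 = 0  (should be 0).
Result: proj_W(v) = (11/9, -2/9, -17/9).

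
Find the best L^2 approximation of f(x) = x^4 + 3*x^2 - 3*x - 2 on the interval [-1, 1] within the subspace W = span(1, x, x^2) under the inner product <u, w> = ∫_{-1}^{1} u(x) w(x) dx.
g(x) = 27*x^2/7 - 3*x - 73/35

The best approximation g ∈ W is the orthogonal projection of f onto W. Writing g = a_0 + a_1 x + a_2 x^2, the coefficients solve the normal equations G · a = b where
  G_{ij} = <φ_i, φ_j> and b_i = <f, φ_i>, with φ_0 = 1, φ_1 = x, φ_2 = x^2.
G =
  [2, 0, 2/3]
  [0, 2/3, 0]
  [2/3, 0, 2/5],
b = (-8/5, -2, 16/105).
Solving gives a_0 = -73/35, a_1 = -3, a_2 = 27/7, so
  g(x) = 27*x^2/7 - 3*x - 73/35.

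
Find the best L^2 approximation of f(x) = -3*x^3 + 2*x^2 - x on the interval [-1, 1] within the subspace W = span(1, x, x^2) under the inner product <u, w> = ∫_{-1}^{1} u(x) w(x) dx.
g(x) = 2*x^2 - 14*x/5

The best approximation g ∈ W is the orthogonal projection of f onto W. Writing g = a_0 + a_1 x + a_2 x^2, the coefficients solve the normal equations G · a = b where
  G_{ij} = <φ_i, φ_j> and b_i = <f, φ_i>, with φ_0 = 1, φ_1 = x, φ_2 = x^2.
G =
  [2, 0, 2/3]
  [0, 2/3, 0]
  [2/3, 0, 2/5],
b = (4/3, -28/15, 4/5).
Solving gives a_0 = 0, a_1 = -14/5, a_2 = 2, so
  g(x) = 2*x^2 - 14*x/5.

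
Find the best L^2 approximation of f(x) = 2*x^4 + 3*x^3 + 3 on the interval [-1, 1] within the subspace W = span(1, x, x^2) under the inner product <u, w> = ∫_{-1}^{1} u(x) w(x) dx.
g(x) = 12*x^2/7 + 9*x/5 + 99/35

The best approximation g ∈ W is the orthogonal projection of f onto W. Writing g = a_0 + a_1 x + a_2 x^2, the coefficients solve the normal equations G · a = b where
  G_{ij} = <φ_i, φ_j> and b_i = <f, φ_i>, with φ_0 = 1, φ_1 = x, φ_2 = x^2.
G =
  [2, 0, 2/3]
  [0, 2/3, 0]
  [2/3, 0, 2/5],
b = (34/5, 6/5, 18/7).
Solving gives a_0 = 99/35, a_1 = 9/5, a_2 = 12/7, so
  g(x) = 12*x^2/7 + 9*x/5 + 99/35.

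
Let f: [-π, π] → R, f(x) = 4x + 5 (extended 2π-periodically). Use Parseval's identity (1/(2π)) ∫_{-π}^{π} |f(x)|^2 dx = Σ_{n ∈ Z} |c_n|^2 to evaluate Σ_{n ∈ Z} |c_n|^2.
Σ |c_n|^2 = 16π^2/3 + 25

Expand and integrate term by term over [-π, π]:
  ∫ (4x)^2 dx = 16·(2π^3/3); ∫ 2·4·(5)·x dx = 0 (odd integrand); ∫ 5^2 dx = 25·2π.
So (1/(2π)) ∫_{-π}^{π} (4x + 5)^2 dx = 16π^2/3 + 25 = 16π^2/3 + 25.
Parseval ⇒ Σ |c_n|^2 = 16π^2/3 + 25.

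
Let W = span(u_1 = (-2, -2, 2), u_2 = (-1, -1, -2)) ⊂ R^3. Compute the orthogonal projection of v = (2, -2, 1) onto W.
proj_W(v) = (0, 0, 1)

Set up U = [u_1 | ... | u_2] ∈ R^(3×2). The projector onto W = col(U) is P = U (U^T U)^(-1) U^T.
Compute U^T U =
  [12, 0]
  [0, 6],
and U^T v = (2, -2).
Solve U^T U · c = U^T v for the coefficients: c = (1/6, -1/3). The projection is proj_W(v) = U c.
Check: (v - proj_W(v)) · u_1 = 0  (should be 0).
Check: (v - proj_W(v)) · u_2 = 0  (should be 0).
Result: proj_W(v) = (0, 0, 1).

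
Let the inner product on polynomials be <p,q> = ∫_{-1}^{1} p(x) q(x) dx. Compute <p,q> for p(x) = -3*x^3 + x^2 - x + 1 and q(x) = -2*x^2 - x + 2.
<p,q> = 76/15

Expand the product: p(x)·q(x) = 6*x^5 + x^4 - 5*x^3 + x^2 - 3*x + 2.
∫_{-1}^{1} of each monomial x^k gives [2/(k+1) if k even, 0 if k odd]. Integrating term-by-term (or equivalently evaluating the antiderivative F(x) = x^6 + x^5/5 - 5*x^4/4 + x^3/3 - 3*x^2/2 + 2*x at the endpoints):
  F(1) − F(−1) = 47/60 − (-257/60) = 76/15.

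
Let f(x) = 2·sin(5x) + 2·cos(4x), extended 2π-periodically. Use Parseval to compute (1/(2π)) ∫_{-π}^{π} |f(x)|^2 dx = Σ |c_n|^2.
Σ |c_n|^2 = 4

Expand |f|^2 and use orthogonality of {sin(nx), cos(mx)} on [-π, π]:
  ∫_{-π}^{π} sin(nx)^2 dx = π, ∫ cos(mx)^2 dx = π, and cross terms integrate to 0.
So ∫_{-π}^{π} f(x)^2 dx = 2^2 · π + 2^2 · π = (4 + 4)π.
Divide by 2π: (4 + 4)/2 = 4.
By Parseval, this equals Σ |c_n|^2.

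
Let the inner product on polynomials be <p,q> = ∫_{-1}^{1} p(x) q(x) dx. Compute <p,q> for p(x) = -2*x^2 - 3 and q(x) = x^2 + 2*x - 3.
<p,q> = 96/5

Expand the product: p(x)·q(x) = -2*x^4 - 4*x^3 + 3*x^2 - 6*x + 9.
∫_{-1}^{1} of each monomial x^k gives [2/(k+1) if k even, 0 if k odd]. Integrating term-by-term (or equivalently evaluating the antiderivative F(x) = -2*x^5/5 - x^4 + x^3 - 3*x^2 + 9*x at the endpoints):
  F(1) − F(−1) = 28/5 − (-68/5) = 96/5.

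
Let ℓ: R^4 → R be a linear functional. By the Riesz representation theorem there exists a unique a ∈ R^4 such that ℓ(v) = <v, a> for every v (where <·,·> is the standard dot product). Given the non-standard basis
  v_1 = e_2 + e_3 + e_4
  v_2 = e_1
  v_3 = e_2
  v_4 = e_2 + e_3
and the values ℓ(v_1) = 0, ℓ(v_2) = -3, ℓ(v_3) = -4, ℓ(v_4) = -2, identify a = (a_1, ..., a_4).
a = (-3, -4, 2, 2)

Write a = (a_1, ..., a_4) in the standard basis. For each basis vector v_i, ℓ(v_i) = <v_i, a> is a linear equation in the a_j's. Collect the n equations into a matrix system V a = ℓ, where row i of V is v_i (expressed in the standard basis). Since V is invertible (lower-triangular with 1s on the diagonal, up to permutation), solve by back-substitution:
  V =
[[0, 1, 1, 1],
 [1, 0, 0, 0],
 [0, 1, 0, 0],
 [0, 1, 1, 0]]
  V a = (0, -3, -4, -2)
Solving gives a = (-3, -4, 2, 2).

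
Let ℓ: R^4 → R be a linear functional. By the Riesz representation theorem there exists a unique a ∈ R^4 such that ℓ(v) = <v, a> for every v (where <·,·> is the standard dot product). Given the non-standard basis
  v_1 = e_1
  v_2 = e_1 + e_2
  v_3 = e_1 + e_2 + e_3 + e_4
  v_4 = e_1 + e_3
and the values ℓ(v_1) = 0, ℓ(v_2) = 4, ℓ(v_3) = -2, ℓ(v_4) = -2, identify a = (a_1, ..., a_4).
a = (0, 4, -2, -4)

Write a = (a_1, ..., a_4) in the standard basis. For each basis vector v_i, ℓ(v_i) = <v_i, a> is a linear equation in the a_j's. Collect the n equations into a matrix system V a = ℓ, where row i of V is v_i (expressed in the standard basis). Since V is invertible (lower-triangular with 1s on the diagonal, up to permutation), solve by back-substitution:
  V =
[[1, 0, 0, 0],
 [1, 1, 0, 0],
 [1, 1, 1, 1],
 [1, 0, 1, 0]]
  V a = (0, 4, -2, -2)
Solving gives a = (0, 4, -2, -4).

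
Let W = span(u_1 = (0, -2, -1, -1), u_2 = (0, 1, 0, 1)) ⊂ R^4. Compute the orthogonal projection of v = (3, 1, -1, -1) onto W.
proj_W(v) = (0, 0, 0, 0)

Set up U = [u_1 | ... | u_2] ∈ R^(4×2). The projector onto W = col(U) is P = U (U^T U)^(-1) U^T.
Compute U^T U =
  [6, -3]
  [-3, 2],
and U^T v = (0, 0).
Solve U^T U · c = U^T v for the coefficients: c = (0, 0). The projection is proj_W(v) = U c.
Check: (v - proj_W(v)) · u_1 = 0  (should be 0).
Check: (v - proj_W(v)) · u_2 = 0  (should be 0).
Result: proj_W(v) = (0, 0, 0, 0).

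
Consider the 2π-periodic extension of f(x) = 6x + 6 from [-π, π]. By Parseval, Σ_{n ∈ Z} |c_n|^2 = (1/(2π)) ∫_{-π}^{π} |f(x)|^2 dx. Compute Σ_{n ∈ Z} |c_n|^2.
Σ |c_n|^2 = 12π^2 + 36

Expand and integrate term by term over [-π, π]:
  ∫ (6x)^2 dx = 36·(2π^3/3); ∫ 2·6·(6)·x dx = 0 (odd integrand); ∫ 6^2 dx = 36·2π.
So (1/(2π)) ∫_{-π}^{π} (6x + 6)^2 dx = 36π^2/3 + 36 = 12π^2 + 36.
Parseval ⇒ Σ |c_n|^2 = 12π^2 + 36.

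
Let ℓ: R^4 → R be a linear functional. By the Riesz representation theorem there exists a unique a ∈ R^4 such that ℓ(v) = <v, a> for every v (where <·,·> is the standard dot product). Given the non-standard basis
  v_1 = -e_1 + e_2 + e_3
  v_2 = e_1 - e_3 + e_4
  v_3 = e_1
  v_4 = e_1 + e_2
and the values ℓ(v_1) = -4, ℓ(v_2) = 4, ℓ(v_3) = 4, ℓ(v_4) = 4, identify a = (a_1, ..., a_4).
a = (4, 0, 0, 0)

Write a = (a_1, ..., a_4) in the standard basis. For each basis vector v_i, ℓ(v_i) = <v_i, a> is a linear equation in the a_j's. Collect the n equations into a matrix system V a = ℓ, where row i of V is v_i (expressed in the standard basis). Since V is invertible (lower-triangular with 1s on the diagonal, up to permutation), solve by back-substitution:
  V =
[[-1, 1, 1, 0],
 [1, 0, -1, 1],
 [1, 0, 0, 0],
 [1, 1, 0, 0]]
  V a = (-4, 4, 4, 4)
Solving gives a = (4, 0, 0, 0).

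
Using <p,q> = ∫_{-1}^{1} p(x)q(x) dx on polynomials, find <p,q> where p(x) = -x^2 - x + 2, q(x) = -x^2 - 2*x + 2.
<p,q> = 106/15

Expand the product: p(x)·q(x) = x^4 + 3*x^3 - 2*x^2 - 6*x + 4.
∫_{-1}^{1} of each monomial x^k gives [2/(k+1) if k even, 0 if k odd]. Integrating term-by-term (or equivalently evaluating the antiderivative F(x) = x^5/5 + 3*x^4/4 - 2*x^3/3 - 3*x^2 + 4*x at the endpoints):
  F(1) − F(−1) = 77/60 − (-347/60) = 106/15.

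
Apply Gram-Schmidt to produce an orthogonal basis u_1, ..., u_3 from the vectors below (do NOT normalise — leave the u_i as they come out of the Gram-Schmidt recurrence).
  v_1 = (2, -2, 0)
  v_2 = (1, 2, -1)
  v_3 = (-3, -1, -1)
Orthogonal basis:
  u_1 = (2, -2, 0)
  u_2 = (3/2, 3/2, -1)
  u_3 = (-7/11, -7/11, -21/11)

Apply the Gram-Schmidt recurrence
  u_1 = v_1
  u_i = v_i − Σ_{j<i} ((v_i · u_j) / (u_j · u_j)) · u_j.

Step by step this gives:
  u_1 = (2, -2, 0)
  u_2 = (3/2, 3/2, -1)
  u_3 = (-7/11, -7/11, -21/11)

Orthogonality check:
  u_2 · u_1 = 0 (should be 0)
  u_3 · u_1 = 0 (should be 0)
  u_3 · u_2 = 0 (should be 0)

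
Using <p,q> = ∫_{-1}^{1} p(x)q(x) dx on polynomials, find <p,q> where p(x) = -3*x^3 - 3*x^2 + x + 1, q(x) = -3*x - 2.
<p,q> = 8/5

Expand the product: p(x)·q(x) = 9*x^4 + 15*x^3 + 3*x^2 - 5*x - 2.
∫_{-1}^{1} of each monomial x^k gives [2/(k+1) if k even, 0 if k odd]. Integrating term-by-term (or equivalently evaluating the antiderivative F(x) = 9*x^5/5 + 15*x^4/4 + x^3 - 5*x^2/2 - 2*x at the endpoints):
  F(1) − F(−1) = 41/20 − (9/20) = 8/5.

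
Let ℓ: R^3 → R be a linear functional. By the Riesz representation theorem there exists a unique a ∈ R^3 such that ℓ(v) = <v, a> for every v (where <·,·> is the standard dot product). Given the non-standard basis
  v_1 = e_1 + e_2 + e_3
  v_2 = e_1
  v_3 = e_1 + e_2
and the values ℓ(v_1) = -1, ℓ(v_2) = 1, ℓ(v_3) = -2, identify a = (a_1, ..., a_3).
a = (1, -3, 1)

Write a = (a_1, ..., a_3) in the standard basis. For each basis vector v_i, ℓ(v_i) = <v_i, a> is a linear equation in the a_j's. Collect the n equations into a matrix system V a = ℓ, where row i of V is v_i (expressed in the standard basis). Since V is invertible (lower-triangular with 1s on the diagonal, up to permutation), solve by back-substitution:
  V =
[[1, 1, 1],
 [1, 0, 0],
 [1, 1, 0]]
  V a = (-1, 1, -2)
Solving gives a = (1, -3, 1).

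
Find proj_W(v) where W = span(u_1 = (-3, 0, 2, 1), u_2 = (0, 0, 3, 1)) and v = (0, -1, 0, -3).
proj_W(v) = (27/91, 0, -81/91, -30/91)

Set up U = [u_1 | ... | u_2] ∈ R^(4×2). The projector onto W = col(U) is P = U (U^T U)^(-1) U^T.
Compute U^T U =
  [14, 7]
  [7, 10],
and U^T v = (-3, -3).
Solve U^T U · c = U^T v for the coefficients: c = (-9/91, -3/13). The projection is proj_W(v) = U c.
Check: (v - proj_W(v)) · u_1 = 0  (should be 0).
Check: (v - proj_W(v)) · u_2 = 0  (should be 0).
Result: proj_W(v) = (27/91, 0, -81/91, -30/91).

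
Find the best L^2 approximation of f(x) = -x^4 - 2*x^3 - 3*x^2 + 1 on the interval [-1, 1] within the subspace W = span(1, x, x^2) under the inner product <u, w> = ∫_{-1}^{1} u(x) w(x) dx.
g(x) = -27*x^2/7 - 6*x/5 + 38/35

The best approximation g ∈ W is the orthogonal projection of f onto W. Writing g = a_0 + a_1 x + a_2 x^2, the coefficients solve the normal equations G · a = b where
  G_{ij} = <φ_i, φ_j> and b_i = <f, φ_i>, with φ_0 = 1, φ_1 = x, φ_2 = x^2.
G =
  [2, 0, 2/3]
  [0, 2/3, 0]
  [2/3, 0, 2/5],
b = (-2/5, -4/5, -86/105).
Solving gives a_0 = 38/35, a_1 = -6/5, a_2 = -27/7, so
  g(x) = -27*x^2/7 - 6*x/5 + 38/35.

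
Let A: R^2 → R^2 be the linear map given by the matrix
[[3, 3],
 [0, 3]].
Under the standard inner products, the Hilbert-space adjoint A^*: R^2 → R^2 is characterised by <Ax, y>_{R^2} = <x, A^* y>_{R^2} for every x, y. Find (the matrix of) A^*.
A^* = A^T =
[[3, 0],
 [3, 3]]

For real matrices with standard dot products, the defining identity <Ax, y> = <x, A^* y> gives (Ax)^T y = x^T (A^*) y, i.e. x^T A^T y = x^T (A^*) y. Since this holds for all x, y, we must have A^* = A^T. Therefore
A^* =
[[3, 0],
 [3, 3]].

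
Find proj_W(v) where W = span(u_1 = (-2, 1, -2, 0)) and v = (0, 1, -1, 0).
proj_W(v) = (-2/3, 1/3, -2/3, 0)

Set up U = [u_1 | ... | u_1] ∈ R^(4×1). The projector onto W = col(U) is P = U (U^T U)^(-1) U^T.
Compute U^T U =
  [9],
and U^T v = (3).
Solve U^T U · c = U^T v for the coefficients: c = (1/3). The projection is proj_W(v) = U c.
Check: (v - proj_W(v)) · u_1 = 0  (should be 0).
Result: proj_W(v) = (-2/3, 1/3, -2/3, 0).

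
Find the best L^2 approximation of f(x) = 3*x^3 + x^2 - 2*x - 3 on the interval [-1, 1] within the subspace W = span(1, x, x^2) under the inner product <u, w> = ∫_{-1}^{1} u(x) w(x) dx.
g(x) = x^2 - x/5 - 3

The best approximation g ∈ W is the orthogonal projection of f onto W. Writing g = a_0 + a_1 x + a_2 x^2, the coefficients solve the normal equations G · a = b where
  G_{ij} = <φ_i, φ_j> and b_i = <f, φ_i>, with φ_0 = 1, φ_1 = x, φ_2 = x^2.
G =
  [2, 0, 2/3]
  [0, 2/3, 0]
  [2/3, 0, 2/5],
b = (-16/3, -2/15, -8/5).
Solving gives a_0 = -3, a_1 = -1/5, a_2 = 1, so
  g(x) = x^2 - x/5 - 3.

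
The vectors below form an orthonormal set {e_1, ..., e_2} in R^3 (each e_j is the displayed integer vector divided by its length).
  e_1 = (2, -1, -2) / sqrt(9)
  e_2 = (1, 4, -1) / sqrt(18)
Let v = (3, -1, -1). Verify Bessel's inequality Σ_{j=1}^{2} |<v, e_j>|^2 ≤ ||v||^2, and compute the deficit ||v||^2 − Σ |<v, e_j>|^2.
Σ |<v, e_j>|^2 = 9; ||v||^2 = 11; deficit = 2

Write each e_j = u_j / sqrt(<u_j, u_j>) where u_j is the displayed integer vector. Then <v, e_j> = <v, u_j> / sqrt(<u_j, u_j>), so |<v, e_j>|^2 = <v, u_j>^2 / <u_j, u_j>.
Coefficients: <v, e_1> = 9/sqrt(9), <v, e_2> = 0/sqrt(18).
Square and sum: Σ |<v, e_j>|^2 = 9.
Compute ||v||^2 = v·v = 11.
Deficit = 11 − 9 = 2 ≥ 0, confirming Bessel's inequality. (The deficit equals ||v − Σ <v,e_j> e_j||^2, the squared distance from v to span{e_j}.)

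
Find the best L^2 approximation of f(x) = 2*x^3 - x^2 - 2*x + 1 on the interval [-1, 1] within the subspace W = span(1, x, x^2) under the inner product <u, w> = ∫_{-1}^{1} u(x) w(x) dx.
g(x) = -x^2 - 4*x/5 + 1

The best approximation g ∈ W is the orthogonal projection of f onto W. Writing g = a_0 + a_1 x + a_2 x^2, the coefficients solve the normal equations G · a = b where
  G_{ij} = <φ_i, φ_j> and b_i = <f, φ_i>, with φ_0 = 1, φ_1 = x, φ_2 = x^2.
G =
  [2, 0, 2/3]
  [0, 2/3, 0]
  [2/3, 0, 2/5],
b = (4/3, -8/15, 4/15).
Solving gives a_0 = 1, a_1 = -4/5, a_2 = -1, so
  g(x) = -x^2 - 4*x/5 + 1.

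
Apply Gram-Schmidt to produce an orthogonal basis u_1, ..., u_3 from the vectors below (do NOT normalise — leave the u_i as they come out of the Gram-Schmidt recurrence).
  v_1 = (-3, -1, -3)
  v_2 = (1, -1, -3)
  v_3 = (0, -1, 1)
Orthogonal basis:
  u_1 = (-3, -1, -3)
  u_2 = (40/19, -12/19, -36/19)
  u_3 = (0, -6/5, 2/5)

Apply the Gram-Schmidt recurrence
  u_1 = v_1
  u_i = v_i − Σ_{j<i} ((v_i · u_j) / (u_j · u_j)) · u_j.

Step by step this gives:
  u_1 = (-3, -1, -3)
  u_2 = (40/19, -12/19, -36/19)
  u_3 = (0, -6/5, 2/5)

Orthogonality check:
  u_2 · u_1 = 0 (should be 0)
  u_3 · u_1 = 0 (should be 0)
  u_3 · u_2 = 0 (should be 0)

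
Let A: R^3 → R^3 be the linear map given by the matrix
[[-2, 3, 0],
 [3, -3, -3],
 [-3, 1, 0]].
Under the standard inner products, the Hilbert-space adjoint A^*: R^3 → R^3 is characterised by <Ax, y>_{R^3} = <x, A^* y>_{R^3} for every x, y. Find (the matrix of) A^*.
A^* = A^T =
[[-2, 3, -3],
 [3, -3, 1],
 [0, -3, 0]]

For real matrices with standard dot products, the defining identity <Ax, y> = <x, A^* y> gives (Ax)^T y = x^T (A^*) y, i.e. x^T A^T y = x^T (A^*) y. Since this holds for all x, y, we must have A^* = A^T. Therefore
A^* =
[[-2, 3, -3],
 [3, -3, 1],
 [0, -3, 0]].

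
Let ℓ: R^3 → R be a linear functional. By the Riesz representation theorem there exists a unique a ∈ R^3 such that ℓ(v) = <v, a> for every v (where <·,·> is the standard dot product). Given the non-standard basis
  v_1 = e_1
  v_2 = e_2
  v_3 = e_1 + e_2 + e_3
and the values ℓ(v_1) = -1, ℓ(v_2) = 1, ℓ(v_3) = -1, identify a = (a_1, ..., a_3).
a = (-1, 1, -1)

Write a = (a_1, ..., a_3) in the standard basis. For each basis vector v_i, ℓ(v_i) = <v_i, a> is a linear equation in the a_j's. Collect the n equations into a matrix system V a = ℓ, where row i of V is v_i (expressed in the standard basis). Since V is invertible (lower-triangular with 1s on the diagonal, up to permutation), solve by back-substitution:
  V =
[[1, 0, 0],
 [0, 1, 0],
 [1, 1, 1]]
  V a = (-1, 1, -1)
Solving gives a = (-1, 1, -1).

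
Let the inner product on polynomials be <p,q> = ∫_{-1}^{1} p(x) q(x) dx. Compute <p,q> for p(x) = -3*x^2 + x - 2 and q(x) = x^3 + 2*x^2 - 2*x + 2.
<p,q> = -18

Expand the product: p(x)·q(x) = -3*x^5 - 5*x^4 + 6*x^3 - 12*x^2 + 6*x - 4.
∫_{-1}^{1} of each monomial x^k gives [2/(k+1) if k even, 0 if k odd]. Integrating term-by-term (or equivalently evaluating the antiderivative F(x) = -x^6/2 - x^5 + 3*x^4/2 - 4*x^3 + 3*x^2 - 4*x at the endpoints):
  F(1) − F(−1) = -5 − (13) = -18.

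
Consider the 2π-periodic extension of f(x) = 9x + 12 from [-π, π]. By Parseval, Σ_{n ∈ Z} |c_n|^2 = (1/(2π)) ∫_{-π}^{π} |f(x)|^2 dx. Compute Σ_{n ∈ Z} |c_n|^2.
Σ |c_n|^2 = 27π^2 + 144

Expand and integrate term by term over [-π, π]:
  ∫ (9x)^2 dx = 81·(2π^3/3); ∫ 2·9·(12)·x dx = 0 (odd integrand); ∫ 12^2 dx = 144·2π.
So (1/(2π)) ∫_{-π}^{π} (9x + 12)^2 dx = 81π^2/3 + 144 = 27π^2 + 144.
Parseval ⇒ Σ |c_n|^2 = 27π^2 + 144.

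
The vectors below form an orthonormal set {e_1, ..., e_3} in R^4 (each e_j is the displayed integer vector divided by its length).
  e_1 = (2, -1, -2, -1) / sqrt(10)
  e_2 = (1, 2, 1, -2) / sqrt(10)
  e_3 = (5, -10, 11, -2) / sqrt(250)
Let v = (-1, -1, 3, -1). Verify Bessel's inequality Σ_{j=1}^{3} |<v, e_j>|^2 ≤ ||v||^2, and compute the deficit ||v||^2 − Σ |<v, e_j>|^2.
Σ |<v, e_j>|^2 = 52/5; ||v||^2 = 12; deficit = 8/5

Write each e_j = u_j / sqrt(<u_j, u_j>) where u_j is the displayed integer vector. Then <v, e_j> = <v, u_j> / sqrt(<u_j, u_j>), so |<v, e_j>|^2 = <v, u_j>^2 / <u_j, u_j>.
Coefficients: <v, e_1> = -6/sqrt(10), <v, e_2> = 2/sqrt(10), <v, e_3> = 40/sqrt(250).
Square and sum: Σ |<v, e_j>|^2 = 52/5.
Compute ||v||^2 = v·v = 12.
Deficit = 12 − 52/5 = 8/5 ≥ 0, confirming Bessel's inequality. (The deficit equals ||v − Σ <v,e_j> e_j||^2, the squared distance from v to span{e_j}.)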